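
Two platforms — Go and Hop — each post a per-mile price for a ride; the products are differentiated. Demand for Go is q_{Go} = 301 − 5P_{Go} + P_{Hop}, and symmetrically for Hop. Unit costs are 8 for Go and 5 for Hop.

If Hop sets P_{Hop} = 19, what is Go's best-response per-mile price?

Go's profit: π = (P_{Go} − 8)(301 − 5P_{Go} + P_{Hop}).
∂π/∂P_{Go} = 341 − 10P_{Go} + P_{Hop} = 0 ⇒ P_{Go} = 34.1 + 0.1P_{Hop}.
At P_{Hop} = 19: P_{Go} = 34.1 + 0.1·19 = 36.

36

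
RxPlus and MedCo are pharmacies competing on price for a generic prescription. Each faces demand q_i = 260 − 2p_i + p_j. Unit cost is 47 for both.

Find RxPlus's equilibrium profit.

RxPlus's profit: π = (p_{RxPlus} − 47)(260 − 2p_{RxPlus} + p_{MedCo}).
∂π/∂p_{RxPlus} = 354 − 4p_{RxPlus} + p_{MedCo} = 0 ⇒ p_{RxPlus} = 88.5 + 0.25p_{MedCo}.
By symmetry p_{MedCo} = p_{RxPlus}; substituting into the reaction function, 0.75p_{RxPlus} = 88.5 and p_{RxPlus} = 118.
q_{RxPlus} = 260 − 2·118 + 118 = 142.
Profit = (118 − 47)·142 = 10082.

10082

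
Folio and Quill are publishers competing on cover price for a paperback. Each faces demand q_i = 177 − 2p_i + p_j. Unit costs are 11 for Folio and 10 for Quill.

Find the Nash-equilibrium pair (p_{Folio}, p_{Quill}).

Folio's profit: π = (p_{Folio} − 11)(177 − 2p_{Folio} + p_{Quill}).
∂π/∂p_{Folio} = 199 − 4p_{Folio} + p_{Quill} = 0 ⇒ p_{Folio} = 49.75 + 0.25p_{Quill}.
Similarly p_{Quill} = 49.25 + 0.25p_{Folio}.
Solving the two reaction functions simultaneously: (1 − (0.25)(0.25))p_{Folio} = 49.75 + 0.25·49.25, so 0.9375p_{Folio} = 62.0625 and p_{Folio} = 66.2.
Then p_{Quill} = 49.25 + 0.25·66.2 = 65.8.

66.2, 65.8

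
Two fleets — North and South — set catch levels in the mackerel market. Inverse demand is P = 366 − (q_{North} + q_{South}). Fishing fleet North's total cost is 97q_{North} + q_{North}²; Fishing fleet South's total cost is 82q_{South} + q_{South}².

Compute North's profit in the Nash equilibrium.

5575.68

Fishing fleet North's profit: π = q_{North}(366 − (q_{North} + q_{South})) − 97q_{North} − q_{North}².
∂π/∂q_{North} = 269 − 4q_{North} − q_{South} = 0, so q_{North} = 67.25 − 0.25q_{South}.
By the same steps for South: q_{South} = 71 − 0.25q_{North}.
Solving the two reaction functions simultaneously: (1 − (−0.25)(−0.25))q_{North} = 67.25 − 0.25·71, so 0.9375q_{North} = 49.5 and q_{North} = 52.8.
Then q_{South} = 71 − 0.25·52.8 = 57.8.
Price P = 366 − 110.6 = 255.4.
North's profit: (255.4 − 97)·52.8 − (52.8)² = 5575.68.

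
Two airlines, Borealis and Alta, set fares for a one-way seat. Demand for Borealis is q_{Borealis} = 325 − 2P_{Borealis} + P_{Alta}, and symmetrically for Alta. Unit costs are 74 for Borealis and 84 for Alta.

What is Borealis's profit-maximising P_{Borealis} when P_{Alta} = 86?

139.75

Borealis's profit: π = (P_{Borealis} − 74)(325 − 2P_{Borealis} + P_{Alta}).
∂π/∂P_{Borealis} = 473 − 4P_{Borealis} + P_{Alta} = 0 ⇒ P_{Borealis} = 118.25 + 0.25P_{Alta}.
At P_{Alta} = 86: P_{Borealis} = 118.25 + 0.25·86 = 139.75.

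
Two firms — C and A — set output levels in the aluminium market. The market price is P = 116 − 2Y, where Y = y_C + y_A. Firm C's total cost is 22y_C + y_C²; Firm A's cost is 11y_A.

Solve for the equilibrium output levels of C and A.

Firm C's profit: π = y_C(116 − 2(y_C + y_A)) − 22y_C − y_C².
∂π/∂y_C = 94 − 6y_C − 2y_A = 0, so y_C = 47/3 − (1/3)y_A.
For A: ∂π/∂y_A = 105 − 4y_A − 2y_C = 0 ⇒ y_A = 26.25 − 0.5y_C.
Plugging y_A into C's best response: y_C = 47/3 − (1/3)(26.25 − 0.5y_C) ⇒ (5/6)y_C = 83/12, so y_C = 8.3.
Then y_A = 26.25 − 0.5·8.3 = 22.1.

8.3, 22.1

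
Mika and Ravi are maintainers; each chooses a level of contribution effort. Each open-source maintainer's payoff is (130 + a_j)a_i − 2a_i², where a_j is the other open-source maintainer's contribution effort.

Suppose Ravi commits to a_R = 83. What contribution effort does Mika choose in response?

53.25

Mika's payoff is (130 + a_R)a_M − 2a_M².
∂π/∂a_M = 130 + a_R − 4a_M = 0, so a_M = 32.5 + 0.25a_R.
At a_R = 83: a_M = 32.5 + 0.25·83 = 53.25.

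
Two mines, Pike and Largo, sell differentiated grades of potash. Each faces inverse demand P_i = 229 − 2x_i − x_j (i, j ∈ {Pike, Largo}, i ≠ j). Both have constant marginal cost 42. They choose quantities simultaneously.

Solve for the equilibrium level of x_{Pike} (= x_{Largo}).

37.4

Mine Pike's profit: π = x_{Pike}(229 − 2x_{Pike} − x_{Largo}) − 42x_{Pike}.
∂π/∂x_{Pike} = 187 − 4x_{Pike} − x_{Largo} = 0 ⇒ x_{Pike} = 46.75 − 0.25x_{Largo}.
Setting x_{Pike} = x_{Largo} in the reaction function: x_{Pike} = 46.75 − 0.25x_{Pike}, so x_{Pike} = 46.75 / 1.25 = 37.4.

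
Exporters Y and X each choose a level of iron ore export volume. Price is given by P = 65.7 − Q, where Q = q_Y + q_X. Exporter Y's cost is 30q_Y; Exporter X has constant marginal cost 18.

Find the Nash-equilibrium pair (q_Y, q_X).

7.9, 19.9

Exporter Y's profit: π = q_Y(65.7 − (q_Y + q_X)) − 30q_Y.
∂π/∂q_Y = 35.7 − 2q_Y − q_X = 0, so q_Y = 17.85 − 0.5q_X.
By the same steps for X: q_X = 23.85 − 0.5q_Y.
Solving the two reaction functions simultaneously: (1 − (−0.5)(−0.5))q_Y = 17.85 − 0.5·23.85, so 0.75q_Y = 5.925 and q_Y = 7.9.
Then q_X = 23.85 − 0.5·7.9 = 19.9.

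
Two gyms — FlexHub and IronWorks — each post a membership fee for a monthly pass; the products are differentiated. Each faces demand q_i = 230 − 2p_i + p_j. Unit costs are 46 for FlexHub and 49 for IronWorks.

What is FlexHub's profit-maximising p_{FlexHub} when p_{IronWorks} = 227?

137.25

FlexHub's profit: π = (p_{FlexHub} − 46)(230 − 2p_{FlexHub} + p_{IronWorks}).
∂π/∂p_{FlexHub} = 322 − 4p_{FlexHub} + p_{IronWorks} = 0 ⇒ p_{FlexHub} = 80.5 + 0.25p_{IronWorks}.
At p_{IronWorks} = 227: p_{FlexHub} = 80.5 + 0.25·227 = 137.25.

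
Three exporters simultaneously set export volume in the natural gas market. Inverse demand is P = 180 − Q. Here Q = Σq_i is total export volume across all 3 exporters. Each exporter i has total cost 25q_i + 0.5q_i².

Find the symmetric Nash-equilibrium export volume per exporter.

A representative exporter's profit is π_i = q_i(180 − Q) − 25q_i − 0.5q_i², with Q = q_i + Σ_{j≠i} q_j.
First-order condition: 155 − 3q_i − Σ_{j≠i} q_j = 0.
Imposing symmetry (q_j = q for all j) turns Σ_{j≠i} q_j into 2q, so 155 = 5q and q = 31.

31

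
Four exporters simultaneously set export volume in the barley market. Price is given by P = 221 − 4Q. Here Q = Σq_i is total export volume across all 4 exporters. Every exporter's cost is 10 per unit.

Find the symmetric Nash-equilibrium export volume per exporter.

A representative exporter's profit is π_i = q_i(221 − 4Q) − 10q_i, with Q = q_i + Σ_{j≠i} q_j.
First-order condition: 211 − 8q_i − 4Σ_{j≠i} q_j = 0.
Imposing symmetry (q_j = q for all j) turns Σ_{j≠i} q_j into 3q, so 211 = 20q and q = 10.55.

10.55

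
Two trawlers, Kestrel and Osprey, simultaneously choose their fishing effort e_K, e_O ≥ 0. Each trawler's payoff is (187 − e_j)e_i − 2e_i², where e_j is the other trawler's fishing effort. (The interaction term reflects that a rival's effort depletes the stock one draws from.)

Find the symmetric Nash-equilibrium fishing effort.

Kestrel's payoff is (187 − e_O)e_K − 2e_K².
∂π/∂e_K = 187 − e_O − 4e_K = 0, so e_K = 46.75 − 0.25e_O.
Setting e_K = e_O in the reaction function: e_K = 46.75 − 0.25e_K, so e_K = 46.75 / 1.25 = 37.4.

37.4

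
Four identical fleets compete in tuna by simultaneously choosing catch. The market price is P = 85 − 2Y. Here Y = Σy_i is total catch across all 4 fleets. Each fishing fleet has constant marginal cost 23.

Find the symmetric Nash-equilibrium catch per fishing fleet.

A representative fishing fleet's profit is π_i = y_i(85 − 2Y) − 23y_i, with Y = y_i + Σ_{j≠i} y_j.
First-order condition: 62 − 4y_i − 2Σ_{j≠i} y_j = 0.
In a symmetric equilibrium every fishing fleet chooses the same y, so Σ_{j≠i} y_j = 3y. The condition becomes 62 − 10y = 0, giving y = 62/10 = 6.2.

6.2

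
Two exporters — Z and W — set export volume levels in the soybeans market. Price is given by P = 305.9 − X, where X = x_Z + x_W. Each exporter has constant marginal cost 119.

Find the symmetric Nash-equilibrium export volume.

Exporter Z's profit: π = x_Z(305.9 − (x_Z + x_W)) − 119x_Z.
∂π/∂x_Z = 186.9 − 2x_Z − x_W = 0, so x_Z = 93.45 − 0.5x_W.
By symmetry x_W = x_Z; substituting into the reaction function, 1.5x_Z = 93.45 and x_Z = 62.3.

62.3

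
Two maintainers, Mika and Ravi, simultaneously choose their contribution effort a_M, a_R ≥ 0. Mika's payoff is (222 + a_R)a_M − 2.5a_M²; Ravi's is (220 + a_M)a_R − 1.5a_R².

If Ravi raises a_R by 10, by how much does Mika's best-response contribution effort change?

2

Expanding Mika's payoff: 222a_M + a_Ra_M − 2.5a_M².
∂π/∂a_M = 222 + a_R − 5a_M = 0, so a_M = 44.4 + 0.2a_R.
The reaction-function slope is 0.2, so a 10-unit rise in a_R moves a_M by 0.2 × 10 = 2. Mika's best response rises — the actions are strategic complements.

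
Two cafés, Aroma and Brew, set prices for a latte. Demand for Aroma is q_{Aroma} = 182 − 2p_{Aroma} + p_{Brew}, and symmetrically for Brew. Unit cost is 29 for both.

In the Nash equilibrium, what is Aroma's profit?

5202

Aroma's profit: π = (p_{Aroma} − 29)(182 − 2p_{Aroma} + p_{Brew}).
∂π/∂p_{Aroma} = 240 − 4p_{Aroma} + p_{Brew} = 0 ⇒ p_{Aroma} = 60 + 0.25p_{Brew}.
Setting p_{Aroma} = p_{Brew} in the reaction function: p_{Aroma} = 60 + 0.25p_{Aroma}, so p_{Aroma} = 60 / 0.75 = 80.
q_{Aroma} = 182 − 2·80 + 80 = 102.
Profit = (80 − 29)·102 = 5202.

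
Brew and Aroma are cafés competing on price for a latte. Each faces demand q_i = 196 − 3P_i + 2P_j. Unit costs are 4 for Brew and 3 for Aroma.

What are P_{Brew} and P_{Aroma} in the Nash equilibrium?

Brew's profit: π = (P_{Brew} − 4)(196 − 3P_{Brew} + 2P_{Aroma}).
∂π/∂P_{Brew} = 208 − 6P_{Brew} + 2P_{Aroma} = 0 ⇒ P_{Brew} = 104/3 + (1/3)P_{Aroma}.
Similarly P_{Aroma} = 205/6 + (1/3)P_{Brew}.
Substituting the second reaction function into the first: P_{Brew} = 104/3 + (1/3)(205/6 + (1/3)P_{Brew}), which gives (8/9)P_{Brew} = 829/18 ⇒ P_{Brew} = 51.8125.
Then P_{Aroma} = 205/6 + (1/3)·51.8125 = 51.4375.

51.8125, 51.4375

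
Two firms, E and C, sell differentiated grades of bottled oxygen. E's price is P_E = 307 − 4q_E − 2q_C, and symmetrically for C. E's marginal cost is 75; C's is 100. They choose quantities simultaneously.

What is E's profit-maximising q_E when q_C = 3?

28.25

Firm E's profit: π = q_E(307 − 4q_E − 2q_C) − 75q_E.
∂π/∂q_E = 232 − 8q_E − 2q_C = 0 ⇒ q_E = 29 − 0.25q_C.
At q_C = 3: q_E = 29 − 0.25·3 = 28.25.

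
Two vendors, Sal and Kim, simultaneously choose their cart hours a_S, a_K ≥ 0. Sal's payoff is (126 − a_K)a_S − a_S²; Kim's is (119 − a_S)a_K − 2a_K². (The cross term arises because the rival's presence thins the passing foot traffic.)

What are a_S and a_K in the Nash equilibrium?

55, 16

Expanding Sal's payoff: 126a_S − a_Ka_S − a_S².
∂π/∂a_S = 126 − a_K − 2a_S = 0, so a_S = 63 − 0.5a_K.
Likewise for Kim: a_K = 29.75 − 0.25a_S.
Solving the two reaction functions simultaneously: (1 − (−0.5)(−0.25))a_S = 63 − 0.5·29.75, so 0.875a_S = 48.125 and a_S = 55.
Then a_K = 29.75 − 0.25·55 = 16.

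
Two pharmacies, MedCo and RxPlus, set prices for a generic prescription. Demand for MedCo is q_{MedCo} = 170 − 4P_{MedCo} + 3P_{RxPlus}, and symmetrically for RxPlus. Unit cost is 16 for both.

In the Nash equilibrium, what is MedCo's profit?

3794.56

MedCo's profit: π = (P_{MedCo} − 16)(170 − 4P_{MedCo} + 3P_{RxPlus}).
∂π/∂P_{MedCo} = 234 − 8P_{MedCo} + 3P_{RxPlus} = 0 ⇒ P_{MedCo} = 29.25 + 0.375P_{RxPlus}.
The game is symmetric, so in equilibrium P_{RxPlus} = P_{MedCo}: the reaction function gives 0.625P_{MedCo} = 29.25, hence P_{MedCo} = 46.8.
q_{MedCo} = 170 − 4·46.8 + 3·46.8 = 123.2.
Profit = (46.8 − 16)·123.2 = 3794.56.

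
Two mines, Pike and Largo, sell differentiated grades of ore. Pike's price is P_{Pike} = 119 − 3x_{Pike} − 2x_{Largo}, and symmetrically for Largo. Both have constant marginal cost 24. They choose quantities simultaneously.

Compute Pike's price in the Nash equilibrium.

59.625

Mine Pike's profit: π = x_{Pike}(119 − 3x_{Pike} − 2x_{Largo}) − 24x_{Pike}.
∂π/∂x_{Pike} = 95 − 6x_{Pike} − 2x_{Largo} = 0 ⇒ x_{Pike} = 95/6 − (1/3)x_{Largo}.
By symmetry x_{Largo} = x_{Pike}; substituting into the reaction function, (4/3)x_{Pike} = 95/6 and x_{Pike} = 11.875.
P_{Pike} = 119 − 3·11.875 − 2·11.875 = 59.625.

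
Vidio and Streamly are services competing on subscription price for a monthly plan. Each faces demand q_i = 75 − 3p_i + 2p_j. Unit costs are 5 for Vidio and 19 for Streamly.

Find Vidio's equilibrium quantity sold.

60.375

Vidio's profit: π = (p_{Vidio} − 5)(75 − 3p_{Vidio} + 2p_{Streamly}).
∂π/∂p_{Vidio} = 90 − 6p_{Vidio} + 2p_{Streamly} = 0 ⇒ p_{Vidio} = 15 + (1/3)p_{Streamly}.
Similarly p_{Streamly} = 22 + (1/3)p_{Vidio}.
Plugging p_{Streamly} into Vidio's best response: p_{Vidio} = 15 + (1/3)(22 + (1/3)p_{Vidio}) ⇒ (8/9)p_{Vidio} = 67/3, so p_{Vidio} = 25.125.
Then p_{Streamly} = 22 + (1/3)·25.125 = 30.375.
q_{Vidio} = 75 − 3·25.125 + 2·30.375 = 60.375.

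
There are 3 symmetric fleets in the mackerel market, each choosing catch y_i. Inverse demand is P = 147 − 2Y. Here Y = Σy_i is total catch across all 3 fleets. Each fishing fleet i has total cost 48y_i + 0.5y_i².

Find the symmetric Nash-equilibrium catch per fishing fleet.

A representative fishing fleet's profit is π_i = y_i(147 − 2Y) − 48y_i − 0.5y_i², with Y = y_i + Σ_{j≠i} y_j.
First-order condition: 99 − 5y_i − 2Σ_{j≠i} y_j = 0.
With identical fishing fleets, set every y_j = y: then 99 − 5y − 4y = 0, i.e. y = 99/9 = 11.

11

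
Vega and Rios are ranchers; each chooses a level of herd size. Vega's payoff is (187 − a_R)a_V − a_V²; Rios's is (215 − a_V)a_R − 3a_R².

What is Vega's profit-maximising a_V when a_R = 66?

Expanding Vega's payoff: 187a_V − a_Ra_V − a_V².
∂π/∂a_V = 187 − a_R − 2a_V = 0, so a_V = 93.5 − 0.5a_R.
At a_R = 66: a_V = 93.5 − 0.5·66 = 60.5.

60.5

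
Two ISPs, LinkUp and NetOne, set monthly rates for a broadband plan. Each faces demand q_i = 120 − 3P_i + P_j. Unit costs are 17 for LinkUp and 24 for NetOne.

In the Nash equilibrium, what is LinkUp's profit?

LinkUp's profit: π = (P_{LinkUp} − 17)(120 − 3P_{LinkUp} + P_{NetOne}).
∂π/∂P_{LinkUp} = 171 − 6P_{LinkUp} + P_{NetOne} = 0 ⇒ P_{LinkUp} = 28.5 + (1/6)P_{NetOne}.
Similarly P_{NetOne} = 32 + (1/6)P_{LinkUp}.
Solving the two reaction functions simultaneously: (1 − (1/6)(1/6))P_{LinkUp} = 28.5 + (1/6)·32, so (35/36)P_{LinkUp} = 203/6 and P_{LinkUp} = 34.8.
Then P_{NetOne} = 32 + (1/6)·34.8 = 37.8.
q_{LinkUp} = 120 − 3·34.8 + 37.8 = 53.4.
Profit = (34.8 − 17)·53.4 = 950.52.

950.52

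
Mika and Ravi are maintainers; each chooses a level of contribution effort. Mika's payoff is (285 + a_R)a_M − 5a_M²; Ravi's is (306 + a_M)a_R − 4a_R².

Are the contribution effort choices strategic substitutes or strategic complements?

strategic complements

Expanding Mika's payoff: 285a_M + a_Ra_M − 5a_M².
∂π/∂a_M = 285 + a_R − 10a_M = 0, so a_M = 28.5 + 0.1a_R.
The best-response slope da_M/da_R = 0.1 > 0: the reaction function is upward-sloping, so the choices are strategic complements.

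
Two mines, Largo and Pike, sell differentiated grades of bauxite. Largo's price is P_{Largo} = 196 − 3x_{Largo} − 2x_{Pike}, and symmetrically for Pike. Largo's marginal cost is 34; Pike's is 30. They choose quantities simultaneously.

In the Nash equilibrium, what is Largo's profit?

1200

Mine Largo's profit: π = x_{Largo}(196 − 3x_{Largo} − 2x_{Pike}) − 34x_{Largo}.
∂π/∂x_{Largo} = 162 − 6x_{Largo} − 2x_{Pike} = 0 ⇒ x_{Largo} = 27 − (1/3)x_{Pike}.
Similarly x_{Pike} = 83/3 − (1/3)x_{Largo}.
Solving the two reaction functions simultaneously: (1 − (−1/3)(−1/3))x_{Largo} = 27 − (1/3)·(83/3), so (8/9)x_{Largo} = 160/9 and x_{Largo} = 20.
Then x_{Pike} = 83/3 − (1/3)·20 = 21.
P_{Largo} = 196 − 3·20 − 2·21 = 94.
Profit = (94 − 34)·20 = 1200.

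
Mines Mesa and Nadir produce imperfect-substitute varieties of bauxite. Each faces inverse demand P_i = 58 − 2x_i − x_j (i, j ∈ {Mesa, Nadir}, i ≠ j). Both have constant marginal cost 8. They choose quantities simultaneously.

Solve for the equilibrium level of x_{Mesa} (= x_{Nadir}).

10

Mine Mesa's profit: π = x_{Mesa}(58 − 2x_{Mesa} − x_{Nadir}) − 8x_{Mesa}.
∂π/∂x_{Mesa} = 50 − 4x_{Mesa} − x_{Nadir} = 0 ⇒ x_{Mesa} = 12.5 − 0.25x_{Nadir}.
Setting x_{Mesa} = x_{Nadir} in the reaction function: x_{Mesa} = 12.5 − 0.25x_{Mesa}, so x_{Mesa} = 12.5 / 1.25 = 10.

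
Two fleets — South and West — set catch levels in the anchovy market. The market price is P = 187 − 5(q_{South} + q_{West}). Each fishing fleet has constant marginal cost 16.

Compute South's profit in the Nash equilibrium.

649.8

Fishing fleet South's profit: π = q_{South}(187 − 5(q_{South} + q_{West})) − 16q_{South}.
∂π/∂q_{South} = 171 − 10q_{South} − 5q_{West} = 0, so q_{South} = 17.1 − 0.5q_{West}.
The game is symmetric, so in equilibrium q_{West} = q_{South}: the reaction function gives 1.5q_{South} = 17.1, hence q_{South} = 11.4.
Price P = 187 − 5·22.8 = 73.
South's profit: (73 − 16)·11.4 = 649.8.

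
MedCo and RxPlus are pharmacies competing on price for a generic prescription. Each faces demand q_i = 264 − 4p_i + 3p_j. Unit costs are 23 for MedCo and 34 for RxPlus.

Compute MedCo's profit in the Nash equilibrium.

MedCo's profit: π = (p_{MedCo} − 23)(264 − 4p_{MedCo} + 3p_{RxPlus}).
∂π/∂p_{MedCo} = 356 − 8p_{MedCo} + 3p_{RxPlus} = 0 ⇒ p_{MedCo} = 44.5 + 0.375p_{RxPlus}.
Similarly p_{RxPlus} = 50 + 0.375p_{MedCo}.
Substituting the second reaction function into the first: p_{MedCo} = 44.5 + 0.375(50 + 0.375p_{MedCo}), which gives (55/64)p_{MedCo} = 63.25 ⇒ p_{MedCo} = 73.6.
Then p_{RxPlus} = 50 + 0.375·73.6 = 77.6.
q_{MedCo} = 264 − 4·73.6 + 3·77.6 = 202.4.
Profit = (73.6 − 23)·202.4 = 10241.44.

10241.44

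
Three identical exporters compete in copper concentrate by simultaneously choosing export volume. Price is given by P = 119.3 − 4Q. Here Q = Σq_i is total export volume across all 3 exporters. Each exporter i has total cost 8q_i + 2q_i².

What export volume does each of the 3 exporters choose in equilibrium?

A representative exporter's profit is π_i = q_i(119.3 − 4Q) − 8q_i − 2q_i², with Q = q_i + Σ_{j≠i} q_j.
First-order condition: 111.3 − 12q_i − 4Σ_{j≠i} q_j = 0.
Imposing symmetry (q_j = q for all j) turns Σ_{j≠i} q_j into 2q, so 111.3 = 20q and q = 5.565.

5.565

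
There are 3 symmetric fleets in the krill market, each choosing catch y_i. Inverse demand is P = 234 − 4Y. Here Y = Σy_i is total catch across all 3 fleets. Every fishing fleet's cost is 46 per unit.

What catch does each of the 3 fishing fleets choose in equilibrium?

A representative fishing fleet's profit is π_i = y_i(234 − 4Y) − 46y_i, with Y = y_i + Σ_{j≠i} y_j.
First-order condition: 188 − 8y_i − 4Σ_{j≠i} y_j = 0.
Imposing symmetry (y_j = y for all j) turns Σ_{j≠i} y_j into 2y, so 188 = 16y and y = 11.75.

11.75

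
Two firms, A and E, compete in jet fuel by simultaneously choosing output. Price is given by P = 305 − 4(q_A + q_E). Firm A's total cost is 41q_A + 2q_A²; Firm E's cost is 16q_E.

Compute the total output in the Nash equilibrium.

Firm A's profit: π = q_A(305 − 4(q_A + q_E)) − 41q_A − 2q_A².
∂π/∂q_A = 264 − 12q_A − 4q_E = 0, so q_A = 22 − (1/3)q_E.
For E: ∂π/∂q_E = 289 − 8q_E − 4q_A = 0 ⇒ q_E = 36.125 − 0.5q_A.
Plugging q_E into A's best response: q_A = 22 − (1/3)(36.125 − 0.5q_A) ⇒ (5/6)q_A = 239/24, so q_A = 11.95.
Then q_E = 36.125 − 0.5·11.95 = 30.15.
Total output: 11.95 + 30.15 = 42.1.

42.1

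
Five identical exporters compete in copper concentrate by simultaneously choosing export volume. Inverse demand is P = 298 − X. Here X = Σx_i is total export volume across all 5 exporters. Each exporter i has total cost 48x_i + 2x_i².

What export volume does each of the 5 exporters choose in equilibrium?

25

A representative exporter's profit is π_i = x_i(298 − X) − 48x_i − 2x_i², with X = x_i + Σ_{j≠i} x_j.
First-order condition: 250 − 6x_i − Σ_{j≠i} x_j = 0.
In a symmetric equilibrium every exporter chooses the same x, so Σ_{j≠i} x_j = 4x. The condition becomes 250 − 10x = 0, giving x = 250/10 = 25.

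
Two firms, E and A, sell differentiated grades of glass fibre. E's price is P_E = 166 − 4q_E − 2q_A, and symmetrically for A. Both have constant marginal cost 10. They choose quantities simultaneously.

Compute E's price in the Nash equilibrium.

Firm E's profit: π = q_E(166 − 4q_E − 2q_A) − 10q_E.
∂π/∂q_E = 156 − 8q_E − 2q_A = 0 ⇒ q_E = 19.5 − 0.25q_A.
The game is symmetric, so in equilibrium q_A = q_E: the reaction function gives 1.25q_E = 19.5, hence q_E = 15.6.
P_E = 166 − 4·15.6 − 2·15.6 = 72.4.

72.4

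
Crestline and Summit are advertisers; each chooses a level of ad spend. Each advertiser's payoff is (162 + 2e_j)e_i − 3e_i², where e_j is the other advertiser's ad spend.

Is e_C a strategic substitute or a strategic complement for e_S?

strategic complements

Crestline's payoff is (162 + 2e_S)e_C − 3e_C².
∂π/∂e_C = 162 + 2e_S − 6e_C = 0, so e_C = 27 + (1/3)e_S.
The best-response slope de_C/de_S = 1/3 > 0: the reaction function is upward-sloping, so the choices are strategic complements.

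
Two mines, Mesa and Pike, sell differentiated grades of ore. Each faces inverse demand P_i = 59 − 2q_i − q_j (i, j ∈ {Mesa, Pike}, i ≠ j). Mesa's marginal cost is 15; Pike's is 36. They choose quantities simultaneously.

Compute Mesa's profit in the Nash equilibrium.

208.08

Mine Mesa's profit: π = q_{Mesa}(59 − 2q_{Mesa} − q_{Pike}) − 15q_{Mesa}.
∂π/∂q_{Mesa} = 44 − 4q_{Mesa} − q_{Pike} = 0 ⇒ q_{Mesa} = 11 − 0.25q_{Pike}.
Similarly q_{Pike} = 5.75 − 0.25q_{Mesa}.
Substituting the second reaction function into the first: q_{Mesa} = 11 − 0.25(5.75 − 0.25q_{Mesa}), which gives 0.9375q_{Mesa} = 9.5625 ⇒ q_{Mesa} = 10.2.
Then q_{Pike} = 5.75 − 0.25·10.2 = 3.2.
P_{Mesa} = 59 − 2·10.2 − 3.2 = 35.4.
Profit = (35.4 − 15)·10.2 = 208.08.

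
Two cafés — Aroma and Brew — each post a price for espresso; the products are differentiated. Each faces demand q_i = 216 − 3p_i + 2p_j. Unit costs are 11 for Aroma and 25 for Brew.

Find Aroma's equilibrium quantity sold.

161.625

Aroma's profit: π = (p_{Aroma} − 11)(216 − 3p_{Aroma} + 2p_{Brew}).
∂π/∂p_{Aroma} = 249 − 6p_{Aroma} + 2p_{Brew} = 0 ⇒ p_{Aroma} = 41.5 + (1/3)p_{Brew}.
Similarly p_{Brew} = 48.5 + (1/3)p_{Aroma}.
Plugging p_{Brew} into Aroma's best response: p_{Aroma} = 41.5 + (1/3)(48.5 + (1/3)p_{Aroma}) ⇒ (8/9)p_{Aroma} = 173/3, so p_{Aroma} = 64.875.
Then p_{Brew} = 48.5 + (1/3)·64.875 = 70.125.
q_{Aroma} = 216 − 3·64.875 + 2·70.125 = 161.625.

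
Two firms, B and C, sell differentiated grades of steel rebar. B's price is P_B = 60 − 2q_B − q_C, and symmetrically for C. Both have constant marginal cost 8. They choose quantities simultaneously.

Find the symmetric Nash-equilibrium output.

10.4

Firm B's profit: π = q_B(60 − 2q_B − q_C) − 8q_B.
∂π/∂q_B = 52 − 4q_B − q_C = 0 ⇒ q_B = 13 − 0.25q_C.
The game is symmetric, so in equilibrium q_C = q_B: the reaction function gives 1.25q_B = 13, hence q_B = 10.4.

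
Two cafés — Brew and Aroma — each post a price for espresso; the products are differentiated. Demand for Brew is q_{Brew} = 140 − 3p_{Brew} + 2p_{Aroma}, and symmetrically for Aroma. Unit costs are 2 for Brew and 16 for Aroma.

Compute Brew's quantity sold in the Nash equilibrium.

111.375

Brew's profit: π = (p_{Brew} − 2)(140 − 3p_{Brew} + 2p_{Aroma}).
∂π/∂p_{Brew} = 146 − 6p_{Brew} + 2p_{Aroma} = 0 ⇒ p_{Brew} = 73/3 + (1/3)p_{Aroma}.
Similarly p_{Aroma} = 94/3 + (1/3)p_{Brew}.
Plugging p_{Aroma} into Brew's best response: p_{Brew} = 73/3 + (1/3)(94/3 + (1/3)p_{Brew}) ⇒ (8/9)p_{Brew} = 313/9, so p_{Brew} = 39.125.
Then p_{Aroma} = 94/3 + (1/3)·39.125 = 44.375.
q_{Brew} = 140 − 3·39.125 + 2·44.375 = 111.375.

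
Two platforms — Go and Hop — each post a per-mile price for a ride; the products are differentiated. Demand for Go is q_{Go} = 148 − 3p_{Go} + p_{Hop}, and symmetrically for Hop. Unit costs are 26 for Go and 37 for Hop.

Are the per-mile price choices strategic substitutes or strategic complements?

strategic complements

Go's profit: π = (p_{Go} − 26)(148 − 3p_{Go} + p_{Hop}).
∂π/∂p_{Go} = 226 − 6p_{Go} + p_{Hop} = 0 ⇒ p_{Go} = 113/3 + (1/6)p_{Hop}.
The best-response slope dp_{Go}/dp_{Hop} = 1/6 > 0: the reaction function is upward-sloping, so the choices are strategic complements.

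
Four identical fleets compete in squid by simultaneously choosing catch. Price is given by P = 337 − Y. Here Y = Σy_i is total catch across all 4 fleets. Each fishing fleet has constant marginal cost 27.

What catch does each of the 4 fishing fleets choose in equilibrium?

A representative fishing fleet's profit is π_i = y_i(337 − Y) − 27y_i, with Y = y_i + Σ_{j≠i} y_j.
First-order condition: 310 − 2y_i − Σ_{j≠i} y_j = 0.
Imposing symmetry (y_j = y for all j) turns Σ_{j≠i} y_j into 3y, so 310 = 5y and y = 62.

62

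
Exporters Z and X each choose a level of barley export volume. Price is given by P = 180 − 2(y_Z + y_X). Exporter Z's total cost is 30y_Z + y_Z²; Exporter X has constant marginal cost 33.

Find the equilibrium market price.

Exporter Z's profit: π = y_Z(180 − 2(y_Z + y_X)) − 30y_Z − y_Z².
∂π/∂y_Z = 150 − 6y_Z − 2y_X = 0, so y_Z = 25 − (1/3)y_X.
For X: ∂π/∂y_X = 147 − 4y_X − 2y_Z = 0 ⇒ y_X = 36.75 − 0.5y_Z.
Plugging y_X into Z's best response: y_Z = 25 − (1/3)(36.75 − 0.5y_Z) ⇒ (5/6)y_Z = 12.75, so y_Z = 15.3.
Then y_X = 36.75 − 0.5·15.3 = 29.1.
Equilibrium price: P = 180 − 2·44.4 = 91.2.

91.2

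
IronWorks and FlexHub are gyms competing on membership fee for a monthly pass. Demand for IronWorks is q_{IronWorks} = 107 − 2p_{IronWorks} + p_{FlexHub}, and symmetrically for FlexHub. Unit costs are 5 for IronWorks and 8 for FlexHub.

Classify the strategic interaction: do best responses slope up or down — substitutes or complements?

IronWorks's profit: π = (p_{IronWorks} − 5)(107 − 2p_{IronWorks} + p_{FlexHub}).
∂π/∂p_{IronWorks} = 117 − 4p_{IronWorks} + p_{FlexHub} = 0 ⇒ p_{IronWorks} = 29.25 + 0.25p_{FlexHub}.
The best-response slope dp_{IronWorks}/dp_{FlexHub} = 0.25 > 0: the reaction function is upward-sloping, so the choices are strategic complements.

strategic complements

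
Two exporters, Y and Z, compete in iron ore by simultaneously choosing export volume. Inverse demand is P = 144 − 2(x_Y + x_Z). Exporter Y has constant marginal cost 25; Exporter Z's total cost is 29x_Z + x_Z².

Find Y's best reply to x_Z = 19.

Exporter Y's profit: π = x_Y(144 − 2(x_Y + x_Z)) − 25x_Y.
∂π/∂x_Y = 119 − 4x_Y − 2x_Z = 0, so x_Y = 29.75 − 0.5x_Z.
At x_Z = 19: x_Y = 29.75 − 0.5·19 = 20.25.

20.25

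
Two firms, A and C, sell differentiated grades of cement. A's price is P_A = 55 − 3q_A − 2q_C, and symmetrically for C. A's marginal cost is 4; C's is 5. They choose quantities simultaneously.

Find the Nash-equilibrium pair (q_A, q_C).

6.4375, 6.1875

Firm A's profit: π = q_A(55 − 3q_A − 2q_C) − 4q_A.
∂π/∂q_A = 51 − 6q_A − 2q_C = 0 ⇒ q_A = 8.5 − (1/3)q_C.
Similarly q_C = 25/3 − (1/3)q_A.
Substituting the second reaction function into the first: q_A = 8.5 − (1/3)(25/3 − (1/3)q_A), which gives (8/9)q_A = 103/18 ⇒ q_A = 6.4375.
Then q_C = 25/3 − (1/3)·6.4375 = 6.1875.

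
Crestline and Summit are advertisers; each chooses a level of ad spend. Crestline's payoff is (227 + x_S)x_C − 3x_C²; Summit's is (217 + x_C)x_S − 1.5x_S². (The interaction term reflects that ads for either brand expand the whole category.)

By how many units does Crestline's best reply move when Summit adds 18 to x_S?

Expanding Crestline's payoff: 227x_C + x_Sx_C − 3x_C².
∂π/∂x_C = 227 + x_S − 6x_C = 0, so x_C = 227/6 + (1/6)x_S.
The reaction-function slope is 1/6, so an 18-unit rise in x_S moves x_C by 1/6 × 18 = 3. Crestline's best response rises — the actions are strategic complements.

3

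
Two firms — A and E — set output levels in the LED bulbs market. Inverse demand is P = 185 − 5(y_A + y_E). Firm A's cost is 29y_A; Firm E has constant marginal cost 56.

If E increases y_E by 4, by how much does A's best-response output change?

Firm A's profit: π = y_A(185 − 5(y_A + y_E)) − 29y_A.
∂π/∂y_A = 156 − 10y_A − 5y_E = 0, so y_A = 15.6 − 0.5y_E.
The reaction-function slope is −0.5, so a 4-unit rise in y_E moves y_A by −0.5 × 4 = −2. A's best response falls — the actions are strategic substitutes.

-2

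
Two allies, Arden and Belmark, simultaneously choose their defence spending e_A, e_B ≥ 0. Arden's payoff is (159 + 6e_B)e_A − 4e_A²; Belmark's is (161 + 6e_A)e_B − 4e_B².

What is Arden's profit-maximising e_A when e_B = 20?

Expanding Arden's payoff: 159e_A + 6e_Be_A − 4e_A².
∂π/∂e_A = 159 + 6e_B − 8e_A = 0, so e_A = 19.875 + 0.75e_B.
At e_B = 20: e_A = 19.875 + 0.75·20 = 34.875.

34.875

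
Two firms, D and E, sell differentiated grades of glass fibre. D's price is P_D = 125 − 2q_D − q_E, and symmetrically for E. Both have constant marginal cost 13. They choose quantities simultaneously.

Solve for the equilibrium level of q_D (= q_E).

Firm D's profit: π = q_D(125 − 2q_D − q_E) − 13q_D.
∂π/∂q_D = 112 − 4q_D − q_E = 0 ⇒ q_D = 28 − 0.25q_E.
By symmetry q_E = q_D; substituting into the reaction function, 1.25q_D = 28 and q_D = 22.4.

22.4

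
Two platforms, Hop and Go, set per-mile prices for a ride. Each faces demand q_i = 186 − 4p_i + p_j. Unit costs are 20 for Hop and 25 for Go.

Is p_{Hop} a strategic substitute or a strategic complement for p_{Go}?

Hop's profit: π = (p_{Hop} − 20)(186 − 4p_{Hop} + p_{Go}).
∂π/∂p_{Hop} = 266 − 8p_{Hop} + p_{Go} = 0 ⇒ p_{Hop} = 33.25 + 0.125p_{Go}.
The best-response slope dp_{Hop}/dp_{Go} = 0.125 > 0: the reaction function is upward-sloping, so the choices are strategic complements.

strategic complements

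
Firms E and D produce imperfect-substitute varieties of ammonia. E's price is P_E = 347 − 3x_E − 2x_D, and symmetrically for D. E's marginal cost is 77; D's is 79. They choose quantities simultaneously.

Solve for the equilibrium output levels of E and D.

33.875, 33.375

Firm E's profit: π = x_E(347 − 3x_E − 2x_D) − 77x_E.
∂π/∂x_E = 270 − 6x_E − 2x_D = 0 ⇒ x_E = 45 − (1/3)x_D.
Similarly x_D = 134/3 − (1/3)x_E.
Plugging x_D into E's best response: x_E = 45 − (1/3)(134/3 − (1/3)x_E) ⇒ (8/9)x_E = 271/9, so x_E = 33.875.
Then x_D = 134/3 − (1/3)·33.875 = 33.375.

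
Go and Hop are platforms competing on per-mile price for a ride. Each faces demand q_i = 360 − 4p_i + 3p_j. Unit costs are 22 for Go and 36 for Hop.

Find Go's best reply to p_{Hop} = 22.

64.25

Go's profit: π = (p_{Go} − 22)(360 − 4p_{Go} + 3p_{Hop}).
∂π/∂p_{Go} = 448 − 8p_{Go} + 3p_{Hop} = 0 ⇒ p_{Go} = 56 + 0.375p_{Hop}.
At p_{Hop} = 22: p_{Go} = 56 + 0.375·22 = 64.25.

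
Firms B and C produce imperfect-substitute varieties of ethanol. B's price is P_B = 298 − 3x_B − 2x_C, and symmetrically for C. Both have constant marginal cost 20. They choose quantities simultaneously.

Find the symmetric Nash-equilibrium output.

34.75

Firm B's profit: π = x_B(298 − 3x_B − 2x_C) − 20x_B.
∂π/∂x_B = 278 − 6x_B − 2x_C = 0 ⇒ x_B = 139/3 − (1/3)x_C.
By symmetry x_C = x_B; substituting into the reaction function, (4/3)x_B = 139/3 and x_B = 34.75.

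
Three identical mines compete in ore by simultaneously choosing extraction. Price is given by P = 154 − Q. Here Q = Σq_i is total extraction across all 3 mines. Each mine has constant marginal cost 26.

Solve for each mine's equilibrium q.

32

A representative mine's profit is π_i = q_i(154 − Q) − 26q_i, with Q = q_i + Σ_{j≠i} q_j.
First-order condition: 128 − 2q_i − Σ_{j≠i} q_j = 0.
In a symmetric equilibrium every mine chooses the same q, so Σ_{j≠i} q_j = 2q. The condition becomes 128 − 4q = 0, giving q = 128/4 = 32.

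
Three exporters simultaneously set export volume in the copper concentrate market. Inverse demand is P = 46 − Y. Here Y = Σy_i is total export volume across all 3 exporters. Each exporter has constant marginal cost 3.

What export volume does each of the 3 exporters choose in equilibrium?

10.75

A representative exporter's profit is π_i = y_i(46 − Y) − 3y_i, with Y = y_i + Σ_{j≠i} y_j.
First-order condition: 43 − 2y_i − Σ_{j≠i} y_j = 0.
In a symmetric equilibrium every exporter chooses the same y, so Σ_{j≠i} y_j = 2y. The condition becomes 43 − 4y = 0, giving y = 43/4 = 10.75.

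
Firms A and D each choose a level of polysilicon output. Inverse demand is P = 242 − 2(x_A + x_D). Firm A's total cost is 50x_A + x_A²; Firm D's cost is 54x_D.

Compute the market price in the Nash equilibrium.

128.4

Firm A's profit: π = x_A(242 − 2(x_A + x_D)) − 50x_A − x_A².
∂π/∂x_A = 192 − 6x_A − 2x_D = 0, so x_A = 32 − (1/3)x_D.
For D: ∂π/∂x_D = 188 − 4x_D − 2x_A = 0 ⇒ x_D = 47 − 0.5x_A.
Solving the two reaction functions simultaneously: (1 − (−1/3)(−0.5))x_A = 32 − (1/3)·47, so (5/6)x_A = 49/3 and x_A = 19.6.
Then x_D = 47 − 0.5·19.6 = 37.2.
Equilibrium price: P = 242 − 2·56.8 = 128.4.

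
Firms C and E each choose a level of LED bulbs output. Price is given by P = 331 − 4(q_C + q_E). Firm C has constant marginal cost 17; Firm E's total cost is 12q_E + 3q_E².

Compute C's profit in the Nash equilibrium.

Firm C's profit: π = q_C(331 − 4(q_C + q_E)) − 17q_C.
∂π/∂q_C = 314 − 8q_C − 4q_E = 0, so q_C = 39.25 − 0.5q_E.
For E: ∂π/∂q_E = 319 − 14q_E − 4q_C = 0 ⇒ q_E = 319/14 − (2/7)q_C.
Plugging q_E into C's best response: q_C = 39.25 − 0.5(319/14 − (2/7)q_C) ⇒ (6/7)q_C = 195/7, so q_C = 32.5.
Then q_E = 319/14 − (2/7)·32.5 = 13.5.
Price P = 331 − 4·46 = 147.
C's profit: (147 − 17)·32.5 = 4225.

4225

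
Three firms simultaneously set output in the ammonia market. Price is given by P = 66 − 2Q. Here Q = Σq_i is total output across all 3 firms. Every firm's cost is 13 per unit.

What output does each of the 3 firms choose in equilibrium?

A representative firm's profit is π_i = q_i(66 − 2Q) − 13q_i, with Q = q_i + Σ_{j≠i} q_j.
First-order condition: 53 − 4q_i − 2Σ_{j≠i} q_j = 0.
In a symmetric equilibrium every firm chooses the same q, so Σ_{j≠i} q_j = 2q. The condition becomes 53 − 8q = 0, giving q = 53/8 = 6.625.

6.625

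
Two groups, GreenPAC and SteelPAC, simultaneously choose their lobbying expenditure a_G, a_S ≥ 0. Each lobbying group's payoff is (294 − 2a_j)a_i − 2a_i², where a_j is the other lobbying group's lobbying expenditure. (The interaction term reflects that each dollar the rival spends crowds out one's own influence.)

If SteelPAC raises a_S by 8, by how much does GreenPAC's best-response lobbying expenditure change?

-4

GreenPAC's payoff is (294 − 2a_S)a_G − 2a_G².
∂π/∂a_G = 294 − 2a_S − 4a_G = 0, so a_G = 73.5 − 0.5a_S.
The reaction-function slope is −0.5, so an 8-unit rise in a_S moves a_G by −0.5 × 8 = −4. GreenPAC's best response falls — the actions are strategic substitutes.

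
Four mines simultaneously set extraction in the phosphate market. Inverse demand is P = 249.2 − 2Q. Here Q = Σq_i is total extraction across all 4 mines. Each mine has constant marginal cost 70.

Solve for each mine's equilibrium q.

17.92

A representative mine's profit is π_i = q_i(249.2 − 2Q) − 70q_i, with Q = q_i + Σ_{j≠i} q_j.
First-order condition: 179.2 − 4q_i − 2Σ_{j≠i} q_j = 0.
With identical mines, set every q_j = q: then 179.2 − 4q − 6q = 0, i.e. q = 179.2/10 = 17.92.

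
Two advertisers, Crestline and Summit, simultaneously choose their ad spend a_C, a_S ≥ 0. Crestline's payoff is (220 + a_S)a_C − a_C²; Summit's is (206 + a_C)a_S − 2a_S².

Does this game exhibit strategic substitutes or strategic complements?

strategic complements

Expanding Crestline's payoff: 220a_C + a_Sa_C − a_C².
∂π/∂a_C = 220 + a_S − 2a_C = 0, so a_C = 110 + 0.5a_S.
The best-response slope da_C/da_S = 0.5 > 0: the reaction function is upward-sloping, so the choices are strategic complements.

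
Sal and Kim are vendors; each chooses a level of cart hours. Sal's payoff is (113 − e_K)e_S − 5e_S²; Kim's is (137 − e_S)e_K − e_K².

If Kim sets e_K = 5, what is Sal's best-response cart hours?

10.8

Expanding Sal's payoff: 113e_S − e_Ke_S − 5e_S².
∂π/∂e_S = 113 − e_K − 10e_S = 0, so e_S = 11.3 − 0.1e_K.
At e_K = 5: e_S = 11.3 − 0.1·5 = 10.8.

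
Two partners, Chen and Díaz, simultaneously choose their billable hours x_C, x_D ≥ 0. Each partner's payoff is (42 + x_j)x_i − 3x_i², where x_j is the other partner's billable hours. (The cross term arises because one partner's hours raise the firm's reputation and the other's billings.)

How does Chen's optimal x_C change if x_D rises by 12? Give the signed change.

2

Chen's payoff is (42 + x_D)x_C − 3x_C².
∂π/∂x_C = 42 + x_D − 6x_C = 0, so x_C = 7 + (1/6)x_D.
The reaction-function slope is 1/6, so a 12-unit rise in x_D moves x_C by 1/6 × 12 = 2. Chen's best response rises — the actions are strategic complements.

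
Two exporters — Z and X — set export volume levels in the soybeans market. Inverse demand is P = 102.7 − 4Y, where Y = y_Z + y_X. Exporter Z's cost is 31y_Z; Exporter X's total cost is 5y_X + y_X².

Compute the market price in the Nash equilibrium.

Exporter Z's profit: π = y_Z(102.7 − 4(y_Z + y_X)) − 31y_Z.
∂π/∂y_Z = 71.7 − 8y_Z − 4y_X = 0, so y_Z = 8.9625 − 0.5y_X.
For X: ∂π/∂y_X = 97.7 − 10y_X − 4y_Z = 0 ⇒ y_X = 9.77 − 0.4y_Z.
Substituting the second reaction function into the first: y_Z = 8.9625 − 0.5(9.77 − 0.4y_Z), which gives 0.8y_Z = 4.0775 ⇒ y_Z = 1631/320.
Then y_X = 9.77 − 0.4·(1631/320) = 1237/160.
Equilibrium price: P = 102.7 − 4·(821/64) = 51.3875.

51.3875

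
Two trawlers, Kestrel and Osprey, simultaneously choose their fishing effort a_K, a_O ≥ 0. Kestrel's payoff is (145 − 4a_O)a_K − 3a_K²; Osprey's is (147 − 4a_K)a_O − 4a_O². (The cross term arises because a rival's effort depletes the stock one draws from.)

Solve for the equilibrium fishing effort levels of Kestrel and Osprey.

17.875, 9.4375

Expanding Kestrel's payoff: 145a_K − 4a_Oa_K − 3a_K².
∂π/∂a_K = 145 − 4a_O − 6a_K = 0, so a_K = 145/6 − (2/3)a_O.
Likewise for Osprey: a_O = 18.375 − 0.5a_K.
Plugging a_O into Kestrel's best response: a_K = 145/6 − (2/3)(18.375 − 0.5a_K) ⇒ (2/3)a_K = 143/12, so a_K = 17.875.
Then a_O = 18.375 − 0.5·17.875 = 9.4375.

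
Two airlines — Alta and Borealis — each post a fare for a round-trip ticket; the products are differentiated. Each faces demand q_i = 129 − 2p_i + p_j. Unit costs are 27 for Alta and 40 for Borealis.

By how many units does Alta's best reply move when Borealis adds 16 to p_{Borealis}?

4

Alta's profit: π = (p_{Alta} − 27)(129 − 2p_{Alta} + p_{Borealis}).
∂π/∂p_{Alta} = 183 − 4p_{Alta} + p_{Borealis} = 0 ⇒ p_{Alta} = 45.75 + 0.25p_{Borealis}.
The reaction-function slope is 0.25, so a 16-unit rise in p_{Borealis} moves p_{Alta} by 0.25 × 16 = 4. Alta's best response rises — the actions are strategic complements.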